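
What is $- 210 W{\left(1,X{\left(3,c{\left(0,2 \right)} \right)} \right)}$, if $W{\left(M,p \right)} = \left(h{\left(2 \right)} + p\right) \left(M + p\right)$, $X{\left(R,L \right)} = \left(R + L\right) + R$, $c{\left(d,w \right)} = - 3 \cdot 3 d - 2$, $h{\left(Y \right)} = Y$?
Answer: $-6300$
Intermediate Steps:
$c{\left(d,w \right)} = -2 - 9 d$ ($c{\left(d,w \right)} = - 9 d - 2 = -2 - 9 d$)
$X{\left(R,L \right)} = L + 2 R$ ($X{\left(R,L \right)} = \left(L + R\right) + R = L + 2 R$)
$W{\left(M,p \right)} = \left(2 + p\right) \left(M + p\right)$
$- 210 W{\left(1,X{\left(3,c{\left(0,2 \right)} \right)} \right)} = - 210 \left(\left(\left(-2 - 0\right) + 2 \cdot 3\right)^{2} + 2 \cdot 1 + 2 \left(\left(-2 - 0\right) + 2 \cdot 3\right) + 1 \left(\left(-2 - 0\right) + 2 \cdot 3\right)\right) = - 210 \left(\left(\left(-2 + 0\right) + 6\right)^{2} + 2 + 2 \left(\left(-2 + 0\right) + 6\right) + 1 \left(\left(-2 + 0\right) + 6\right)\right) = - 210 \left(\left(-2 + 6\right)^{2} + 2 + 2 \left(-2 + 6\right) + 1 \left(-2 + 6\right)\right) = - 210 \left(4^{2} + 2 + 2 \cdot 4 + 1 \cdot 4\right) = - 210 \left(16 + 2 + 8 + 4\right) = \left(-210\right) 30 = -6300$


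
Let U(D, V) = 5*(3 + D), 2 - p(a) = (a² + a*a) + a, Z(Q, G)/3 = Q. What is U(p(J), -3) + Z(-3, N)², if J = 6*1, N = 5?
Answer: -284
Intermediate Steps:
Z(Q, G) = 3*Q
J = 6
p(a) = 2 - a - 2*a² (p(a) = 2 - ((a² + a*a) + a) = 2 - ((a² + a²) + a) = 2 - (2*a² + a) = 2 - (a + 2*a²) = 2 + (-a - 2*a²) = 2 - a - 2*a²)
U(D, V) = 15 + 5*D
U(p(J), -3) + Z(-3, N)² = (15 + 5*(2 - 1*6 - 2*6²)) + (3*(-3))² = (15 + 5*(2 - 6 - 2*36)) + (-9)² = (15 + 5*(2 - 6 - 72)) + 81 = (15 + 5*(-76)) + 81 = (15 - 380) + 81 = -365 + 81 = -284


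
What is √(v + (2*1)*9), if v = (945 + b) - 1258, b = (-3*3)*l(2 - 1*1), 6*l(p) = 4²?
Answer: I*√319 ≈ 17.861*I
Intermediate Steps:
l(p) = 8/3 (l(p) = (⅙)*4² = (⅙)*16 = 8/3)
b = -24 (b = -3*3*(8/3) = -9*8/3 = -24)
v = -337 (v = (945 - 24) - 1258 = 921 - 1258 = -337)
√(v + (2*1)*9) = √(-337 + (2*1)*9) = √(-337 + 2*9) = √(-337 + 18) = √(-319) = I*√319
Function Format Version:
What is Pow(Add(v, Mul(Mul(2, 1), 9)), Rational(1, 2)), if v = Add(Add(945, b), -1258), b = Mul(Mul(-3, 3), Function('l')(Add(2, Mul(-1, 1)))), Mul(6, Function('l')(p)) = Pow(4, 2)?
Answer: Mul(I, Pow(319, Rational(1, 2))) ≈ Mul(17.861, I)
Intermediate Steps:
Function('l')(p) = Rational(8, 3) (Function('l')(p) = Mul(Rational(1, 6), Pow(4, 2)) = Mul(Rational(1, 6), 16) = Rational(8, 3))
b = -24 (b = Mul(Mul(-3, 3), Rational(8, 3)) = Mul(-9, Rational(8, 3)) = -24)
v = -337 (v = Add(Add(945, -24), -1258) = Add(921, -1258) = -337)
Pow(Add(v, Mul(Mul(2, 1), 9)), Rational(1, 2)) = Pow(Add(-337, Mul(Mul(2, 1), 9)), Rational(1, 2)) = Pow(Add(-337, Mul(2, 9)), Rational(1, 2)) = Pow(Add(-337, 18), Rational(1, 2)) = Pow(-319, Rational(1, 2)) = Mul(I, Pow(319, Rational(1, 2)))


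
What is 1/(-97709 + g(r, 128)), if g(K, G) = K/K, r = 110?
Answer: -1/97708 ≈ -1.0235e-5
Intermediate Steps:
g(K, G) = 1
1/(-97709 + g(r, 128)) = 1/(-97709 + 1) = 1/(-97708) = -1/97708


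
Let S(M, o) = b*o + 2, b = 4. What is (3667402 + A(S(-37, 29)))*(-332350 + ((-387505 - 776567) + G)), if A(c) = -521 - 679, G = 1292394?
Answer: -748007861656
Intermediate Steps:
S(M, o) = 2 + 4*o (S(M, o) = 4*o + 2 = 2 + 4*o)
A(c) = -1200
(3667402 + A(S(-37, 29)))*(-332350 + ((-387505 - 776567) + G)) = (3667402 - 1200)*(-332350 + ((-387505 - 776567) + 1292394)) = 3666202*(-332350 + (-1164072 + 1292394)) = 3666202*(-332350 + 128322) = 3666202*(-204028) = -748007861656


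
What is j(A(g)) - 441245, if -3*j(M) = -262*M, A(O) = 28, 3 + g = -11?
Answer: -1316399/3 ≈ -4.3880e+5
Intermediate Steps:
g = -14 (g = -3 - 11 = -14)
j(M) = 262*M/3 (j(M) = -(-262)*M/3 = 262*M/3)
j(A(g)) - 441245 = (262/3)*28 - 441245 = 7336/3 - 441245 = -1316399/3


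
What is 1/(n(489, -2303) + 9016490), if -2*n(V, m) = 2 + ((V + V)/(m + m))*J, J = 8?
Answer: 2303/20764976123 ≈ 1.1091e-7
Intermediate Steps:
n(V, m) = -1 - 4*V/m (n(V, m) = -(2 + ((V + V)/(m + m))*8)/2 = -(2 + ((2*V)/((2*m)))*8)/2 = -(2 + ((2*V)*(1/(2*m)))*8)/2 = -(2 + (V/m)*8)/2 = -(2 + 8*V/m)/2 = -1 - 4*V/m)
1/(n(489, -2303) + 9016490) = 1/((-1*(-2303) - 4*489)/(-2303) + 9016490) = 1/(-(2303 - 1956)/2303 + 9016490) = 1/(-1/2303*347 + 9016490) = 1/(-347/2303 + 9016490) = 1/(20764976123/2303) = 2303/20764976123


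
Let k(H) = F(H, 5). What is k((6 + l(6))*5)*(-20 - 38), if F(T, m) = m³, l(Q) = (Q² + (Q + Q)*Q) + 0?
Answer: -7250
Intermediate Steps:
l(Q) = 3*Q² (l(Q) = (Q² + (2*Q)*Q) + 0 = (Q² + 2*Q²) + 0 = 3*Q² + 0 = 3*Q²)
k(H) = 125 (k(H) = 5³ = 125)
k((6 + l(6))*5)*(-20 - 38) = 125*(-20 - 38) = 125*(-58) = -7250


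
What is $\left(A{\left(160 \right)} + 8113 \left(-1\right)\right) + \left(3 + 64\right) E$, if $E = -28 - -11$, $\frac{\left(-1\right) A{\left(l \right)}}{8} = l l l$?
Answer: $-32777252$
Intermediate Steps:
$A{\left(l \right)} = - 8 l^{3}$ ($A{\left(l \right)} = - 8 l l l = - 8 l^{2} l = - 8 l^{3}$)
$E = -17$ ($E = -28 + 11 = -17$)
$\left(A{\left(160 \right)} + 8113 \left(-1\right)\right) + \left(3 + 64\right) E = \left(- 8 \cdot 160^{3} + 8113 \left(-1\right)\right) + \left(3 + 64\right) \left(-17\right) = \left(\left(-8\right) 4096000 - 8113\right) + 67 \left(-17\right) = \left(-32768000 - 8113\right) - 1139 = -32776113 - 1139 = -32777252$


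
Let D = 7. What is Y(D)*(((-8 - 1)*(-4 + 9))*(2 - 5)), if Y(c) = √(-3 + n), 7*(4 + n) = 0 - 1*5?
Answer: 405*I*√42/7 ≈ 374.96*I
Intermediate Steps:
n = -33/7 (n = -4 + (0 - 1*5)/7 = -4 + (0 - 5)/7 = -4 + (⅐)*(-5) = -4 - 5/7 = -33/7 ≈ -4.7143)
Y(c) = 3*I*√42/7 (Y(c) = √(-3 - 33/7) = √(-54/7) = 3*I*√42/7)
Y(D)*(((-8 - 1)*(-4 + 9))*(2 - 5)) = (3*I*√42/7)*(((-8 - 1)*(-4 + 9))*(2 - 5)) = (3*I*√42/7)*(-9*5*(-3)) = (3*I*√42/7)*(-45*(-3)) = (3*I*√42/7)*135 = 405*I*√42/7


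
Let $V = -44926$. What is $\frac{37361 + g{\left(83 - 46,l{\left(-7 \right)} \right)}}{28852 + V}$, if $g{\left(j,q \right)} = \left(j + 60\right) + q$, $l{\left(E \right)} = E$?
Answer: $- \frac{37451}{16074} \approx -2.3299$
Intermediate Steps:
$g{\left(j,q \right)} = 60 + j + q$ ($g{\left(j,q \right)} = \left(60 + j\right) + q = 60 + j + q$)
$\frac{37361 + g{\left(83 - 46,l{\left(-7 \right)} \right)}}{28852 + V} = \frac{37361 + \left(60 + \left(83 - 46\right) - 7\right)}{28852 - 44926} = \frac{37361 + \left(60 + \left(83 - 46\right) - 7\right)}{-16074} = \left(37361 + \left(60 + 37 - 7\right)\right) \left(- \frac{1}{16074}\right) = \left(37361 + 90\right) \left(- \frac{1}{16074}\right) = 37451 \left(- \frac{1}{16074}\right) = - \frac{37451}{16074}$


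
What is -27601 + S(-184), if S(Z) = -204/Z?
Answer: -1269595/46 ≈ -27600.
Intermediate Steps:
-27601 + S(-184) = -27601 - 204/(-184) = -27601 - 204*(-1/184) = -27601 + 51/46 = -1269595/46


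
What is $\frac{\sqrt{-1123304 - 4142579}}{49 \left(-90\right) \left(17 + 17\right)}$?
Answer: $- \frac{i \sqrt{107467}}{21420} \approx - 0.015304 i$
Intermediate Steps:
$\frac{\sqrt{-1123304 - 4142579}}{49 \left(-90\right) \left(17 + 17\right)} = \frac{\sqrt{-5265883}}{\left(-4410\right) 34} = \frac{7 i \sqrt{107467}}{-149940} = 7 i \sqrt{107467} \left(- \frac{1}{149940}\right) = - \frac{i \sqrt{107467}}{21420}$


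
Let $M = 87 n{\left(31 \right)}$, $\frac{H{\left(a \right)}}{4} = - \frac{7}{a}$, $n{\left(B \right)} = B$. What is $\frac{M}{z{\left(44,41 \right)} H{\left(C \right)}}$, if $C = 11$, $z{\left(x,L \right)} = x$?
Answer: $- \frac{2697}{112} \approx -24.08$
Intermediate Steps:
$H{\left(a \right)} = - \frac{28}{a}$ ($H{\left(a \right)} = 4 \left(- \frac{7}{a}\right) = - \frac{28}{a}$)
$M = 2697$ ($M = 87 \cdot 31 = 2697$)
$\frac{M}{z{\left(44,41 \right)} H{\left(C \right)}} = \frac{2697}{44 \left(- \frac{28}{11}\right)} = \frac{2697}{-112} = 2697 \left(- \frac{1}{112}\right) = - \frac{2697}{112}$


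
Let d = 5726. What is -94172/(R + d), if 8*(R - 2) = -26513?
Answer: -753376/19311 ≈ -39.013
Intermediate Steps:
R = -26497/8 (R = 2 + (⅛)*(-26513) = 2 - 26513/8 = -26497/8 ≈ -3312.1)
-94172/(R + d) = -94172/(-26497/8 + 5726) = -94172/19311/8 = -94172*8/19311 = -753376/19311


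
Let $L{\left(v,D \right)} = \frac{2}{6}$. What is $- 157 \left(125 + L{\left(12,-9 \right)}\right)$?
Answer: $- \frac{59032}{3} \approx -19677.0$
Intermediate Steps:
$L{\left(v,D \right)} = \frac{1}{3}$ ($L{\left(v,D \right)} = 2 \cdot \frac{1}{6} = \frac{1}{3}$)
$- 157 \left(125 + L{\left(12,-9 \right)}\right) = - 157 \left(125 + \frac{1}{3}\right) = \left(-157\right) \frac{376}{3} = - \frac{59032}{3}$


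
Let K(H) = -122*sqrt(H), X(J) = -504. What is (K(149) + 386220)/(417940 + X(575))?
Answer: 96555/104359 - 61*sqrt(149)/208718 ≈ 0.92165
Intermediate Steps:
(K(149) + 386220)/(417940 + X(575)) = (-122*sqrt(149) + 386220)/(417940 - 504) = (386220 - 122*sqrt(149))/417436 = (386220 - 122*sqrt(149))*(1/417436) = 96555/104359 - 61*sqrt(149)/208718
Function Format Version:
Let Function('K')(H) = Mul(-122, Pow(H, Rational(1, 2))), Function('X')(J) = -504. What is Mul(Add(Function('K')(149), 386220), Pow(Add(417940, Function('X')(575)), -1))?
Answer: Add(Rational(96555, 104359), Mul(Rational(-61, 208718), Pow(149, Rational(1, 2)))) ≈ 0.92165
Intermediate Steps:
Mul(Add(Function('K')(149), 386220), Pow(Add(417940, Function('X')(575)), -1)) = Mul(Add(Mul(-122, Pow(149, Rational(1, 2))), 386220), Pow(Add(417940, -504), -1)) = Mul(Add(386220, Mul(-122, Pow(149, Rational(1, 2)))), Pow(417436, -1)) = Mul(Add(386220, Mul(-122, Pow(149, Rational(1, 2)))), Rational(1, 417436)) = Add(Rational(96555, 104359), Mul(Rational(-61, 208718), Pow(149, Rational(1, 2))))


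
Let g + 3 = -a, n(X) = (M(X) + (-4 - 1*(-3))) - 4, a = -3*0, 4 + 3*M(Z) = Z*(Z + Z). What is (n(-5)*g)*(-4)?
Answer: 124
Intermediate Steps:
M(Z) = -4/3 + 2*Z²/3 (M(Z) = -4/3 + (Z*(Z + Z))/3 = -4/3 + (Z*(2*Z))/3 = -4/3 + (2*Z²)/3 = -4/3 + 2*Z²/3)
a = 0
n(X) = -19/3 + 2*X²/3 (n(X) = ((-4/3 + 2*X²/3) + (-4 - 1*(-3))) - 4 = ((-4/3 + 2*X²/3) + (-4 + 3)) - 4 = ((-4/3 + 2*X²/3) - 1) - 4 = (-7/3 + 2*X²/3) - 4 = -19/3 + 2*X²/3)
g = -3 (g = -3 - 1*0 = -3 + 0 = -3)
(n(-5)*g)*(-4) = ((-19/3 + (⅔)*(-5)²)*(-3))*(-4) = ((-19/3 + (⅔)*25)*(-3))*(-4) = ((-19/3 + 50/3)*(-3))*(-4) = ((31/3)*(-3))*(-4) = -31*(-4) = 124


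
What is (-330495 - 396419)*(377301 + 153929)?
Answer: -386158524220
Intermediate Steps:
(-330495 - 396419)*(377301 + 153929) = -726914*531230 = -386158524220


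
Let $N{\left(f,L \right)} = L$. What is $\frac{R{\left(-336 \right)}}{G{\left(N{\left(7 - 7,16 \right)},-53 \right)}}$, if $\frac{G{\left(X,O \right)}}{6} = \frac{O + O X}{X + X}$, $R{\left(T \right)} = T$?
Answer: $\frac{1792}{901} \approx 1.9889$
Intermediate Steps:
$G{\left(X,O \right)} = \frac{3 \left(O + O X\right)}{X}$ ($G{\left(X,O \right)} = 6 \frac{O + O X}{X + X} = 6 \frac{O + O X}{2 X} = \frac{3 \left(O + O X\right)}{X}$)
$\frac{R{\left(-336 \right)}}{G{\left(N{\left(7 - 7,16 \right)},-53 \right)}} = - \frac{336}{3 \left(-53\right) \frac{1}{16} \left(1 + 16\right)} = - \frac{336}{3 \left(-53\right) \frac{1}{16} \cdot 17} = - \frac{336}{- \frac{2703}{16}} = \left(-336\right) \left(- \frac{16}{2703}\right) = \frac{1792}{901}$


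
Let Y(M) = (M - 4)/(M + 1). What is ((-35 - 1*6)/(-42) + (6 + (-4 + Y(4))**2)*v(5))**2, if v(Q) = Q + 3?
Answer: 55249489/1764 ≈ 31321.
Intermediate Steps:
Y(M) = (-4 + M)/(1 + M)
v(Q) = 3 + Q
((-35 - 1*6)/(-42) + (6 + (-4 + Y(4))**2)*v(5))**2 = ((-35 - 1*6)/(-42) + (6 + (-4 + (-4 + 4)/(1 + 4))**2)*(3 + 5))**2 = ((-35 - 6)*(-1/42) + (6 + (-4 + 0/5)**2)*8)**2 = (-41*(-1/42) + (6 + (-4 + (1/5)*0)**2)*8)**2 = (41/42 + (6 + (-4 + 0)**2)*8)**2 = (41/42 + (6 + (-4)**2)*8)**2 = (41/42 + (6 + 16)*8)**2 = (41/42 + 22*8)**2 = (41/42 + 176)**2 = (7433/42)**2 = 55249489/1764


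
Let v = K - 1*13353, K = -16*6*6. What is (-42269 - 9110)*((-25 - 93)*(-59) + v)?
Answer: 357957493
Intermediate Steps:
K = -576 (K = -96*6 = -576)
v = -13929 (v = -576 - 1*13353 = -576 - 13353 = -13929)
(-42269 - 9110)*((-25 - 93)*(-59) + v) = (-42269 - 9110)*((-25 - 93)*(-59) - 13929) = -51379*(-118*(-59) - 13929) = -51379*(6962 - 13929) = -51379*(-6967) = 357957493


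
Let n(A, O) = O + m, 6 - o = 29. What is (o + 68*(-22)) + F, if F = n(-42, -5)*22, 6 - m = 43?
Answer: -2443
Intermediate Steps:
m = -37 (m = 6 - 1*43 = 6 - 43 = -37)
o = -23 (o = 6 - 1*29 = 6 - 29 = -23)
n(A, O) = -37 + O (n(A, O) = O - 37 = -37 + O)
F = -924 (F = (-37 - 5)*22 = -42*22 = -924)
(o + 68*(-22)) + F = (-23 + 68*(-22)) - 924 = (-23 - 1496) - 924 = -1519 - 924 = -2443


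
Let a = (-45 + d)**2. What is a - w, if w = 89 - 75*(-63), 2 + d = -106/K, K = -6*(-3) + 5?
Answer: -1137637/529 ≈ -2150.5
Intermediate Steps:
K = 23 (K = 18 + 5 = 23)
d = -152/23 (d = -2 - 106/23 = -152/23 ≈ -6.6087)
a = 1408969/529 (a = (-45 - 152/23)**2 = (-1187/23)**2 = 1408969/529 ≈ 2663.5)
w = 4814 (w = 89 + 4725 = 4814)
a - w = 1408969/529 - 1*4814 = 1408969/529 - 4814 = -1137637/529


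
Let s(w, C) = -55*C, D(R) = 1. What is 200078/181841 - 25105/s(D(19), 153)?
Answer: 113614085/27821673 ≈ 4.0837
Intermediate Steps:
200078/181841 - 25105/s(D(19), 153) = 200078/181841 - 25105/((-55*153)) = 200078*(1/181841) - 25105/(-8415) = 200078/181841 - 25105*(-1/8415) = 200078/181841 + 5021/1683 = 113614085/27821673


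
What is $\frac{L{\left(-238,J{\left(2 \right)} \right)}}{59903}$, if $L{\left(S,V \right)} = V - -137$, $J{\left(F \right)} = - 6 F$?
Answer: $\frac{125}{59903} \approx 0.0020867$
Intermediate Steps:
$L{\left(S,V \right)} = 137 + V$ ($L{\left(S,V \right)} = V + 137 = 137 + V$)
$\frac{L{\left(-238,J{\left(2 \right)} \right)}}{59903} = \frac{137 - 12}{59903} = \left(137 - 12\right) \frac{1}{59903} = 125 \cdot \frac{1}{59903} = \frac{125}{59903}$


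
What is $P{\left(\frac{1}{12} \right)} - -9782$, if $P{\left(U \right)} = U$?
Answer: $\frac{117385}{12} \approx 9782.1$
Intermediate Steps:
$P{\left(\frac{1}{12} \right)} - -9782 = \frac{1}{12} - -9782 = \frac{1}{12} + 9782 = \frac{117385}{12}$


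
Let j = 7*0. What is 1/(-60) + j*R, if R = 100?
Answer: -1/60 ≈ -0.016667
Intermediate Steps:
j = 0
1/(-60) + j*R = 1/(-60) + 0*100 = -1/60 + 0 = -1/60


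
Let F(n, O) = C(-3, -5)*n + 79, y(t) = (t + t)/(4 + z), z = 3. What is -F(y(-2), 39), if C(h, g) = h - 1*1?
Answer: -569/7 ≈ -81.286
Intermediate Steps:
C(h, g) = -1 + h (C(h, g) = h - 1 = -1 + h)
y(t) = 2*t/7 (y(t) = (t + t)/(4 + 3) = (2*t)/7 = (2*t)*(1/7) = 2*t/7)
F(n, O) = 79 - 4*n (F(n, O) = (-1 - 3)*n + 79 = -4*n + 79 = 79 - 4*n)
-F(y(-2), 39) = -(79 - 8*(-2)/7) = -(79 - 4*(-4/7)) = -(79 + 16/7) = -1*569/7 = -569/7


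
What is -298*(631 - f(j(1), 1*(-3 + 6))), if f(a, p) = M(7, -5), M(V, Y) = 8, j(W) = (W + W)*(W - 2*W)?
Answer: -185654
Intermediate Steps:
j(W) = -2*W² (j(W) = (2*W)*(-W) = -2*W²)
f(a, p) = 8
-298*(631 - f(j(1), 1*(-3 + 6))) = -298*(631 - 1*8) = -298*(631 - 8) = -298*623 = -185654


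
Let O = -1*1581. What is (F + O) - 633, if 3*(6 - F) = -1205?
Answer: -5419/3 ≈ -1806.3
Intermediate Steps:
O = -1581
F = 1223/3 (F = 6 - ⅓*(-1205) = 6 + 1205/3 = 1223/3 ≈ 407.67)
(F + O) - 633 = (1223/3 - 1581) - 633 = -3520/3 - 633 = -5419/3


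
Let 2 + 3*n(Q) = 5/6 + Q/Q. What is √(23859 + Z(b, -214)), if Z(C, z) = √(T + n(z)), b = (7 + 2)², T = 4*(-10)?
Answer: √(858924 + 6*I*√1442)/6 ≈ 154.46 + 0.020487*I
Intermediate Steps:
T = -40
n(Q) = -1/18 (n(Q) = -⅔ + (5/6 + Q/Q)/3 = -⅔ + (5*(⅙) + 1)/3 = -⅔ + (⅚ + 1)/3 = -⅔ + (⅓)*(11/6) = -⅔ + 11/18 = -1/18)
b = 81 (b = 9² = 81)
Z(C, z) = I*√1442/6 (Z(C, z) = √(-40 - 1/18) = √(-721/18) = I*√1442/6)
√(23859 + Z(b, -214)) = √(23859 + I*√1442/6)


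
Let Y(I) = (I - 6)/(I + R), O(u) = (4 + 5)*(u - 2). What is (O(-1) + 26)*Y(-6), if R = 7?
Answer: 12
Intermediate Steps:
O(u) = -18 + 9*u (O(u) = 9*(-2 + u) = -18 + 9*u)
Y(I) = (-6 + I)/(7 + I) (Y(I) = (I - 6)/(I + 7) = (-6 + I)/(7 + I))
(O(-1) + 26)*Y(-6) = ((-18 + 9*(-1)) + 26)*((-6 - 6)/(7 - 6)) = ((-18 - 9) + 26)*(-12/1) = (-27 + 26)*(1*(-12)) = -1*(-12) = 12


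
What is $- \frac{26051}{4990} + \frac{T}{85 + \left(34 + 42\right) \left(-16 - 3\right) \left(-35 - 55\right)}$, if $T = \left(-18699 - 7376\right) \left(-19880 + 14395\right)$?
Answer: $\frac{142057771791}{129784910} \approx 1094.6$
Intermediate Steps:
$T = 143021375$ ($T = \left(-26075\right) \left(-5485\right) = 143021375$)
$- \frac{26051}{4990} + \frac{T}{85 + \left(34 + 42\right) \left(-16 - 3\right) \left(-35 - 55\right)} = - \frac{26051}{4990} + \frac{143021375}{85 + \left(34 + 42\right) \left(-16 - 3\right) \left(-35 - 55\right)} = \left(-26051\right) \frac{1}{4990} + \frac{143021375}{85 + 76 \left(\left(-19\right) \left(-90\right)\right)} = - \frac{26051}{4990} + \frac{143021375}{85 + 76 \cdot 1710} = - \frac{26051}{4990} + \frac{143021375}{85 + 129960} = - \frac{26051}{4990} + \frac{143021375}{130045} = - \frac{26051}{4990} + 143021375 \cdot \frac{1}{130045} = - \frac{26051}{4990} + \frac{28604275}{26009} = \frac{142057771791}{129784910}$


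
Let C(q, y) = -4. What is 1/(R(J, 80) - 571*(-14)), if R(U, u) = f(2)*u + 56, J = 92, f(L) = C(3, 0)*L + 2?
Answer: 1/7570 ≈ 0.00013210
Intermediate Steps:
f(L) = 2 - 4*L (f(L) = -4*L + 2 = 2 - 4*L)
R(U, u) = 56 - 6*u (R(U, u) = (2 - 4*2)*u + 56 = (2 - 8)*u + 56 = -6*u + 56 = 56 - 6*u)
1/(R(J, 80) - 571*(-14)) = 1/((56 - 6*80) - 571*(-14)) = 1/((56 - 480) + 7994) = 1/(-424 + 7994) = 1/7570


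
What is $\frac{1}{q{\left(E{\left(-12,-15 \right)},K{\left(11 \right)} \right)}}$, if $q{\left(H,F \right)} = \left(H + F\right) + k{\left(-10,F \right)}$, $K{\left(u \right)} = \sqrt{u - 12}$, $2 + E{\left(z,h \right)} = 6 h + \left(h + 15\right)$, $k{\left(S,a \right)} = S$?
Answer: $- \frac{102}{10405} - \frac{i}{10405} \approx -0.009803 - 9.6108 \cdot 10^{-5} i$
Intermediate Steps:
$E{\left(z,h \right)} = 13 + 7 h$ ($E{\left(z,h \right)} = -2 + \left(6 h + \left(h + 15\right)\right) = -2 + \left(6 h + \left(15 + h\right)\right) = -2 + \left(15 + 7 h\right) = 13 + 7 h$)
$K{\left(u \right)} = \sqrt{-12 + u}$
$q{\left(H,F \right)} = -10 + F + H$ ($q{\left(H,F \right)} = \left(H + F\right) - 10 = \left(F + H\right) - 10 = -10 + F + H$)
$\frac{1}{q{\left(E{\left(-12,-15 \right)},K{\left(11 \right)} \right)}} = \frac{1}{-10 + \sqrt{-12 + 11} + \left(13 + 7 \left(-15\right)\right)} = \frac{1}{-10 + \sqrt{-1} + \left(13 - 105\right)} = \frac{1}{-10 + i - 92} = \frac{1}{-102 + i} = \frac{-102 - i}{10405}$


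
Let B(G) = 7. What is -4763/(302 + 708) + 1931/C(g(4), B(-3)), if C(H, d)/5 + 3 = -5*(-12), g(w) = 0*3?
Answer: 118571/57570 ≈ 2.0596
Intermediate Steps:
g(w) = 0
C(H, d) = 285 (C(H, d) = -15 + 5*(-5*(-12)) = -15 + 5*60 = -15 + 300 = 285)
-4763/(302 + 708) + 1931/C(g(4), B(-3)) = -4763/(302 + 708) + 1931/285 = -4763/1010 + 1931*(1/285) = -4763*1/1010 + 1931/285 = -4763/1010 + 1931/285 = 118571/57570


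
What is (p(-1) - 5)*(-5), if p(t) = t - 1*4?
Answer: 50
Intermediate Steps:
p(t) = -4 + t (p(t) = t - 4 = -4 + t)
(p(-1) - 5)*(-5) = ((-4 - 1) - 5)*(-5) = (-5 - 5)*(-5) = -10*(-5) = 50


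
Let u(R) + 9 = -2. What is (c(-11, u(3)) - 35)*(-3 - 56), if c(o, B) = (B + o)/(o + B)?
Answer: 2006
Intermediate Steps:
u(R) = -11 (u(R) = -9 - 2 = -11)
c(o, B) = 1 (c(o, B) = (B + o)/(B + o) = 1)
(c(-11, u(3)) - 35)*(-3 - 56) = (1 - 35)*(-3 - 56) = -34*(-59) = 2006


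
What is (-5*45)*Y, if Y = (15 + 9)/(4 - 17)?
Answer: 5400/13 ≈ 415.38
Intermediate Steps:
Y = -24/13 (Y = 24/(-13) = 24*(-1/13) = -24/13 ≈ -1.8462)
(-5*45)*Y = -5*45*(-24/13) = -225*(-24/13) = 5400/13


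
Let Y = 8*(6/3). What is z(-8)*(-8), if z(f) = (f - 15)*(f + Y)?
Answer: 1472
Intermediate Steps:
Y = 16 (Y = 8*(6*(1/3)) = 8*2 = 16)
z(f) = (-15 + f)*(16 + f) (z(f) = (f - 15)*(f + 16) = (-15 + f)*(16 + f))
z(-8)*(-8) = (-240 - 8 + (-8)**2)*(-8) = (-240 - 8 + 64)*(-8) = -184*(-8) = 1472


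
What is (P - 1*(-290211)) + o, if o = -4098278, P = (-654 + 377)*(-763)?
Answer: -3596716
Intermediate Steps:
P = 211351 (P = -277*(-763) = 211351)
(P - 1*(-290211)) + o = (211351 - 1*(-290211)) - 4098278 = (211351 + 290211) - 4098278 = 501562 - 4098278 = -3596716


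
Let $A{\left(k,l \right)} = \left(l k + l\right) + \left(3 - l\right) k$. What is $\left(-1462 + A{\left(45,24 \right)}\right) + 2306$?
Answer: $1003$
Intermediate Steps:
$A{\left(k,l \right)} = l + k l + k \left(3 - l\right)$ ($A{\left(k,l \right)} = \left(k l + l\right) + k \left(3 - l\right) = \left(l + k l\right) + k \left(3 - l\right) = l + k l + k \left(3 - l\right)$)
$\left(-1462 + A{\left(45,24 \right)}\right) + 2306 = \left(-1462 + \left(24 + 3 \cdot 45\right)\right) + 2306 = \left(-1462 + \left(24 + 135\right)\right) + 2306 = \left(-1462 + 159\right) + 2306 = -1303 + 2306 = 1003$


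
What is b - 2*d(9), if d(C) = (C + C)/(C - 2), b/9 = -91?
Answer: -5769/7 ≈ -824.14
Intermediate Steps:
b = -819 (b = 9*(-91) = -819)
d(C) = 2*C/(-2 + C) (d(C) = (2*C)/(-2 + C) = 2*C/(-2 + C))
b - 2*d(9) = -819 - 4*9/(-2 + 9) = -819 - 4*9/7 = -819 - 2*18/7 = -819 - 36/7 = -5769/7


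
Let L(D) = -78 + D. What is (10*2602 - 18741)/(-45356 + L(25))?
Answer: -7279/45409 ≈ -0.16030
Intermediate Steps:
(10*2602 - 18741)/(-45356 + L(25)) = (10*2602 - 18741)/(-45356 + (-78 + 25)) = (26020 - 18741)/(-45356 - 53) = 7279/(-45409) = 7279*(-1/45409) = -7279/45409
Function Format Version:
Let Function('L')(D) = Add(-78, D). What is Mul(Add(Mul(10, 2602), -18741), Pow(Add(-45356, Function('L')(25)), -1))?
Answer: Rational(-7279, 45409) ≈ -0.16030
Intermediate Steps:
Mul(Add(Mul(10, 2602), -18741), Pow(Add(-45356, Function('L')(25)), -1)) = Mul(Add(Mul(10, 2602), -18741), Pow(Add(-45356, Add(-78, 25)), -1)) = Mul(Add(26020, -18741), Pow(Add(-45356, -53), -1)) = Mul(7279, Pow(-45409, -1)) = Mul(7279, Rational(-1, 45409)) = Rational(-7279, 45409)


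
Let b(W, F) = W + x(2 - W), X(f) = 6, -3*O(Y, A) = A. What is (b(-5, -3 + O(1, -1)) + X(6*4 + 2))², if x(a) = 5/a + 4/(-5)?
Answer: 1024/1225 ≈ 0.83592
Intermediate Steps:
O(Y, A) = -A/3
x(a) = -⅘ + 5/a (x(a) = 5/a + 4*(-⅕) = 5/a - ⅘ = -⅘ + 5/a)
b(W, F) = -⅘ + W + 5/(2 - W) (b(W, F) = W + (-⅘ + 5/(2 - W)) = -⅘ + W + 5/(2 - W))
(b(-5, -3 + O(1, -1)) + X(6*4 + 2))² = ((-25 + (-4 + 5*(-5))*(-2 - 5))/(5*(-2 - 5)) + 6)² = ((⅕)*(-25 + (-4 - 25)*(-7))/(-7) + 6)² = ((⅕)*(-⅐)*(-25 - 29*(-7)) + 6)² = ((⅕)*(-⅐)*(-25 + 203) + 6)² = ((⅕)*(-⅐)*178 + 6)² = (-178/35 + 6)² = (32/35)² = 1024/1225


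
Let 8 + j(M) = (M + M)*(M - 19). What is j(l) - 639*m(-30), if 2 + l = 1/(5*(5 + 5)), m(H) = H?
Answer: 24056351/1250 ≈ 19245.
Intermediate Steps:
l = -99/50 (l = -2 + 1/(5*(5 + 5)) = -2 + 1/(5*10) = -2 + 1/50 = -99/50 ≈ -1.9800)
j(M) = -8 + 2*M*(-19 + M) (j(M) = -8 + (M + M)*(M - 19) = -8 + (2*M)*(-19 + M) = -8 + 2*M*(-19 + M))
j(l) - 639*m(-30) = (-8 - 38*(-99/50) + 2*(-99/50)**2) - 639*(-30) = (-8 + 1881/25 + 2*(9801/2500)) + 19170 = (-8 + 1881/25 + 9801/1250) + 19170 = 93851/1250 + 19170 = 24056351/1250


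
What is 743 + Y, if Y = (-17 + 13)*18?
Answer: 671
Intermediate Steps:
Y = -72 (Y = -4*18 = -72)
743 + Y = 743 - 72 = 671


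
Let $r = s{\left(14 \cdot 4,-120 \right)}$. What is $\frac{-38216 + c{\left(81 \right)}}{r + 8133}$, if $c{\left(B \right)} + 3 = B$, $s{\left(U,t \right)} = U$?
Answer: $- \frac{38138}{8189} \approx -4.6572$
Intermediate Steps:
$c{\left(B \right)} = -3 + B$
$r = 56$ ($r = 14 \cdot 4 = 56$)
$\frac{-38216 + c{\left(81 \right)}}{r + 8133} = \frac{-38216 + \left(-3 + 81\right)}{56 + 8133} = \frac{-38216 + 78}{8189} = \left(-38138\right) \frac{1}{8189} = - \frac{38138}{8189}$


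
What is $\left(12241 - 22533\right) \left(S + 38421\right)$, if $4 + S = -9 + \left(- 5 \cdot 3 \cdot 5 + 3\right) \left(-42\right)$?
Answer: $-426418144$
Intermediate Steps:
$S = 3011$ ($S = -4 - \left(9 - \left(- 5 \cdot 3 \cdot 5 + 3\right) \left(-42\right)\right) = -4 - \left(9 - \left(\left(-5\right) 15 + 3\right) \left(-42\right)\right) = -4 - \left(9 - \left(-75 + 3\right) \left(-42\right)\right) = -4 - -3015 = -4 + \left(-9 + 3024\right) = -4 + 3015 = 3011$)
$\left(12241 - 22533\right) \left(S + 38421\right) = \left(12241 - 22533\right) \left(3011 + 38421\right) = \left(-10292\right) 41432 = -426418144$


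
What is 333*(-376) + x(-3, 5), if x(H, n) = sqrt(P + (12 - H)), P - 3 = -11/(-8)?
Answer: -125208 + sqrt(310)/4 ≈ -1.2520e+5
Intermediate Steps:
P = 35/8 (P = 3 - 11/(-8) = 3 - 11*(-1/8) = 3 + 11/8 = 35/8 ≈ 4.3750)
x(H, n) = sqrt(131/8 - H) (x(H, n) = sqrt(35/8 + (12 - H)) = sqrt(131/8 - H))
333*(-376) + x(-3, 5) = 333*(-376) + sqrt(262 - 16*(-3))/4 = -125208 + sqrt(262 + 48)/4 = -125208 + sqrt(310)/4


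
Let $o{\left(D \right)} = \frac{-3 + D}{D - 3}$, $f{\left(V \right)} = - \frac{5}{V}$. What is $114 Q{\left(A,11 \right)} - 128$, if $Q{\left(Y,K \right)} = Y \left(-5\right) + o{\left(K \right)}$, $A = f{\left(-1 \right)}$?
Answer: $-2864$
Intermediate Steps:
$o{\left(D \right)} = 1$ ($o{\left(D \right)} = \frac{-3 + D}{-3 + D} = 1$)
$A = 5$ ($A = - \frac{5}{-1} = \left(-5\right) \left(-1\right) = 5$)
$Q{\left(Y,K \right)} = 1 - 5 Y$ ($Q{\left(Y,K \right)} = Y \left(-5\right) + 1 = - 5 Y + 1 = 1 - 5 Y$)
$114 Q{\left(A,11 \right)} - 128 = 114 \left(1 - 25\right) - 128 = 114 \left(-24\right) - 128 = -2736 - 128 = -2864$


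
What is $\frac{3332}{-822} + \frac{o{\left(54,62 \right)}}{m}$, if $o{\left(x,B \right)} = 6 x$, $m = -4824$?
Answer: $- \frac{226943}{55074} \approx -4.1207$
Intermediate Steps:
$\frac{3332}{-822} + \frac{o{\left(54,62 \right)}}{m} = \frac{3332}{-822} + \frac{6 \cdot 54}{-4824} = 3332 \left(- \frac{1}{822}\right) + 324 \left(- \frac{1}{4824}\right) = - \frac{1666}{411} - \frac{9}{134} = - \frac{226943}{55074}$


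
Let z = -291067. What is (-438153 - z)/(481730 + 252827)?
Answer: -147086/734557 ≈ -0.20024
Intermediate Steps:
(-438153 - z)/(481730 + 252827) = (-438153 - 1*(-291067))/(481730 + 252827) = (-438153 + 291067)/734557 = -147086*1/734557 = -147086/734557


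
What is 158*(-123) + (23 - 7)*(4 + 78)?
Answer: -18122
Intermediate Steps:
158*(-123) + (23 - 7)*(4 + 78) = -19434 + 16*82 = -19434 + 1312 = -18122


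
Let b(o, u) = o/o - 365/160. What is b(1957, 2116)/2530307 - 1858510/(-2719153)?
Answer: 150483116116967/220169339839072 ≈ 0.68349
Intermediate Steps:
b(o, u) = -41/32 (b(o, u) = 1 - 365*1/160 = 1 - 73/32 = -41/32)
b(1957, 2116)/2530307 - 1858510/(-2719153) = -41/32/2530307 - 1858510/(-2719153) = -41/32*1/2530307 - 1858510*(-1/2719153) = -41/80969824 + 1858510/2719153 = 150483116116967/220169339839072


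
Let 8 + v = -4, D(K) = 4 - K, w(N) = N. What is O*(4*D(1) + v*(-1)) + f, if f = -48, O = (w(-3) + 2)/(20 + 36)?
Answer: -339/7 ≈ -48.429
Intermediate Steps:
v = -12 (v = -8 - 4 = -12)
O = -1/56 (O = (-3 + 2)/(20 + 36) = -1/56 ≈ -0.017857)
O*(4*D(1) + v*(-1)) + f = -(4*(4 - 1*1) - 12*(-1))/56 - 48 = -(4*(4 - 1) + 12)/56 - 48 = -(4*3 + 12)/56 - 48 = -(12 + 12)/56 - 48 = -1/56*24 - 48 = -3/7 - 48 = -339/7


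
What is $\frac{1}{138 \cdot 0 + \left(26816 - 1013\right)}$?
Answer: $\frac{1}{25803} \approx 3.8755 \cdot 10^{-5}$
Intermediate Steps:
$\frac{1}{138 \cdot 0 + \left(26816 - 1013\right)} = \frac{1}{0 + 25803} = \frac{1}{25803}$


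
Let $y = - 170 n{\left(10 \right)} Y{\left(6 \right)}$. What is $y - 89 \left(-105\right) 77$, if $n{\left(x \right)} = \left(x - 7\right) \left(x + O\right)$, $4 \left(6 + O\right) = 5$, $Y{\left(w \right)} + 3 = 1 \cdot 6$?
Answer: $\frac{1423065}{2} \approx 7.1153 \cdot 10^{5}$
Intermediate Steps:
$Y{\left(w \right)} = 3$ ($Y{\left(w \right)} = -3 + 1 \cdot 6 = -3 + 6 = 3$)
$O = - \frac{19}{4}$ ($O = -6 + \frac{1}{4} \cdot 5 = -6 + \frac{5}{4} = - \frac{19}{4} \approx -4.75$)
$n{\left(x \right)} = \left(-7 + x\right) \left(- \frac{19}{4} + x\right)$ ($n{\left(x \right)} = \left(x - 7\right) \left(x - \frac{19}{4}\right) = \left(-7 + x\right) \left(- \frac{19}{4} + x\right)$)
$y = - \frac{16065}{2}$ ($y = - 170 \left(\frac{133}{4} + 10^{2} - \frac{235}{2}\right) 3 = - 170 \left(\frac{133}{4} + 100 - \frac{235}{2}\right) 3 = \left(-170\right) \frac{63}{4} \cdot 3 = \left(- \frac{5355}{2}\right) 3 = - \frac{16065}{2} \approx -8032.5$)
$y - 89 \left(-105\right) 77 = - \frac{16065}{2} - 89 \left(-105\right) 77 = - \frac{16065}{2} - \left(-9345\right) 77 = - \frac{16065}{2} - -719565 = - \frac{16065}{2} + 719565 = \frac{1423065}{2}$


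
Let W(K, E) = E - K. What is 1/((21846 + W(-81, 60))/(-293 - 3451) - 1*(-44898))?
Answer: 416/18675125 ≈ 2.2276e-5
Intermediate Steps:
1/((21846 + W(-81, 60))/(-293 - 3451) - 1*(-44898)) = 1/((21846 + (60 - 1*(-81)))/(-293 - 3451) - 1*(-44898)) = 1/((21846 + (60 + 81))/(-3744) + 44898) = 1/((21846 + 141)*(-1/3744) + 44898) = 1/(21987*(-1/3744) + 44898) = 1/(-2443/416 + 44898) = 1/(18675125/416) = 416/18675125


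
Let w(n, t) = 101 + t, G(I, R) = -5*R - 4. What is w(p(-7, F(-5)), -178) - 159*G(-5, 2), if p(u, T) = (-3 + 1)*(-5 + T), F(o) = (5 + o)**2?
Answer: 2149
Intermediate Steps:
p(u, T) = 10 - 2*T (p(u, T) = -2*(-5 + T) = 10 - 2*T)
G(I, R) = -4 - 5*R
w(p(-7, F(-5)), -178) - 159*G(-5, 2) = (101 - 178) - 159*(-4 - 5*2) = -77 - 159*(-4 - 10) = -77 - 159*(-14) = -77 + 2226 = 2149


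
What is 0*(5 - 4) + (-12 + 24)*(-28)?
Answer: -336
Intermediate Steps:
0*(5 - 4) + (-12 + 24)*(-28) = 0*1 + 12*(-28) = 0 - 336 = -336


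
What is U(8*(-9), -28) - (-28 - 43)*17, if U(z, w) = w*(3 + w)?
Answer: 1907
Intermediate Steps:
U(8*(-9), -28) - (-28 - 43)*17 = -28*(3 - 28) - (-28 - 43)*17 = -28*(-25) - (-71)*17 = 700 - 1*(-1207) = 700 + 1207 = 1907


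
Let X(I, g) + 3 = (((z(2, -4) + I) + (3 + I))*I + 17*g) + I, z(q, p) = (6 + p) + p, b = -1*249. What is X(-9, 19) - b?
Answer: 713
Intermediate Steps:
b = -249
z(q, p) = 6 + 2*p
X(I, g) = -3 + I + 17*g + I*(1 + 2*I) (X(I, g) = -3 + (((((6 + 2*(-4)) + I) + (3 + I))*I + 17*g) + I) = -3 + (((((6 - 8) + I) + (3 + I))*I + 17*g) + I) = -3 + ((((-2 + I) + (3 + I))*I + 17*g) + I) = -3 + (((1 + 2*I)*I + 17*g) + I) = -3 + ((I*(1 + 2*I) + 17*g) + I) = -3 + ((17*g + I*(1 + 2*I)) + I) = -3 + (I + 17*g + I*(1 + 2*I)) = -3 + I + 17*g + I*(1 + 2*I))
X(-9, 19) - b = (-3 + 2*(-9) + 2*(-9)² + 17*19) - 1*(-249) = (-3 - 18 + 2*81 + 323) + 249 = (-3 - 18 + 162 + 323) + 249 = 464 + 249 = 713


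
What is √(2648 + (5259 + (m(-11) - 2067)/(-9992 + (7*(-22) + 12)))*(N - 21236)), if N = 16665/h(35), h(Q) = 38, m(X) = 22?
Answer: I*√450552959869280089/64182 ≈ 10458.0*I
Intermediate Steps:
N = 16665/38 ≈ 438.55
√(2648 + (5259 + (m(-11) - 2067)/(-9992 + (7*(-22) + 12)))*(N - 21236)) = √(2648 + (5259 + (22 - 2067)/(-9992 + (7*(-22) + 12)))*(16665/38 - 21236)) = √(2648 + (5259 - 2045/(-9992 + (-154 + 12)))*(-790303/38)) = √(2648 + (5259 - 2045/(-9992 - 142))*(-790303/38)) = √(2648 + (5259 - 2045/(-10134))*(-790303/38)) = √(2648 + (5259 - 2045*(-1/10134))*(-790303/38)) = √(2648 + (5259 + 2045/10134)*(-790303/38)) = √(2648 + (53296751/10134)*(-790303/38)) = √(2648 - 42120582205553/385092) = √(-42119562481937/385092) = I*√450552959869280089/64182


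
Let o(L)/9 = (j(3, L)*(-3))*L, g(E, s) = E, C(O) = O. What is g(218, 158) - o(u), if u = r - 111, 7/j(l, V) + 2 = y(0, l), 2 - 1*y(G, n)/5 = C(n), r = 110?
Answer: 245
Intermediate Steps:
y(G, n) = 10 - 5*n
j(l, V) = 7/(8 - 5*l) (j(l, V) = 7/(-2 + (10 - 5*l)) = 7/(8 - 5*l))
u = -1 (u = 110 - 111 = -1)
o(L) = 27*L (o(L) = 9*((-7/(-8 + 5*3)*(-3))*L) = 9*((-7/(-8 + 15)*(-3))*L) = 9*((-7/7*(-3))*L) = 9*((-7*⅐*(-3))*L) = 9*((-1*(-3))*L) = 9*(3*L) = 27*L)
g(218, 158) - o(u) = 218 - 27*(-1) = 218 - 1*(-27) = 218 + 27 = 245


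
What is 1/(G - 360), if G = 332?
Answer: -1/28 ≈ -0.035714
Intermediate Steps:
1/(G - 360) = 1/(332 - 360) = 1/(-28) = -1/28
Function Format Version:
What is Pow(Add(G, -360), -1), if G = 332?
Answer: Rational(-1, 28) ≈ -0.035714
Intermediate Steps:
Pow(Add(G, -360), -1) = Pow(Add(332, -360), -1) = Pow(-28, -1) = Rational(-1, 28)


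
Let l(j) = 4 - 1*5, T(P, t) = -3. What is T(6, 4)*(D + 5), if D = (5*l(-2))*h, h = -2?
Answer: -45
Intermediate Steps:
l(j) = -1 (l(j) = 4 - 5 = -1)
D = 10 (D = (5*(-1))*(-2) = -5*(-2) = 10)
T(6, 4)*(D + 5) = -3*(10 + 5) = -3*15 = -45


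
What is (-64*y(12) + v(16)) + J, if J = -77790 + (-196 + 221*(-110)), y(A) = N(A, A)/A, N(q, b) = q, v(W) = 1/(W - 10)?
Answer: -614159/6 ≈ -1.0236e+5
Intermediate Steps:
v(W) = 1/(-10 + W)
y(A) = 1 (y(A) = A/A = 1)
J = -102296 (J = -77790 + (-196 - 24310) = -77790 - 24506 = -102296)
(-64*y(12) + v(16)) + J = (-64*1 + 1/(-10 + 16)) - 102296 = (-64 + 1/6) - 102296 = -383/6 - 102296 = -614159/6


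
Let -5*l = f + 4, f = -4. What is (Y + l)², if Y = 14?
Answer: 196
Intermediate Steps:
l = 0 (l = -(-4 + 4)/5 = -⅕*0 = 0)
(Y + l)² = (14 + 0)² = 14² = 196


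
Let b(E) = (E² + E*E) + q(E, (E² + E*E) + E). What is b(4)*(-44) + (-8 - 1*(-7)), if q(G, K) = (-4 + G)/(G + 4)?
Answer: -1409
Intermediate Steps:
q(G, K) = (-4 + G)/(4 + G)
b(E) = 2*E² + (-4 + E)/(4 + E) (b(E) = (E² + E*E) + (-4 + E)/(4 + E) = (E² + E²) + (-4 + E)/(4 + E) = 2*E² + (-4 + E)/(4 + E))
b(4)*(-44) + (-8 - 1*(-7)) = ((-4 + 4 + 2*4²*(4 + 4))/(4 + 4))*(-44) + (-8 - 1*(-7)) = ((-4 + 4 + 2*16*8)/8)*(-44) + (-8 + 7) = ((-4 + 4 + 256)/8)*(-44) - 1 = ((⅛)*256)*(-44) - 1 = 32*(-44) - 1 = -1408 - 1 = -1409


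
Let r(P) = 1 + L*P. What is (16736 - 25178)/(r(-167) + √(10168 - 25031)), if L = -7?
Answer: -9877140/1383763 + 8442*I*√14863/1383763 ≈ -7.1379 + 0.74377*I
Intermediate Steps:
r(P) = 1 - 7*P
(16736 - 25178)/(r(-167) + √(10168 - 25031)) = (16736 - 25178)/((1 - 7*(-167)) + √(10168 - 25031)) = -8442/((1 + 1169) + √(-14863)) = -8442/(1170 + I*√14863)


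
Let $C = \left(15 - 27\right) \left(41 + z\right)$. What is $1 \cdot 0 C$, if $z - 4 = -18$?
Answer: $0$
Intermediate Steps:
$z = -14$ ($z = 4 - 18 = -14$)
$C = -324$ ($C = \left(15 - 27\right) \left(41 - 14\right) = \left(-12\right) 27 = -324$)
$1 \cdot 0 C = 1 \cdot 0 \left(-324\right) = 0 \left(-324\right) = 0$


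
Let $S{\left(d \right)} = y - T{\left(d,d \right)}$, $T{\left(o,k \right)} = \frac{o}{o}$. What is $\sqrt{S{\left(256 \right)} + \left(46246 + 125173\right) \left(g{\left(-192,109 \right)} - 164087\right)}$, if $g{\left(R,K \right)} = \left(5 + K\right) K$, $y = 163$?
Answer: $i \sqrt{25997576797} \approx 1.6124 \cdot 10^{5} i$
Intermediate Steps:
$T{\left(o,k \right)} = 1$
$g{\left(R,K \right)} = K \left(5 + K\right)$
$S{\left(d \right)} = 162$ ($S{\left(d \right)} = 163 - 1 = 162$)
$\sqrt{S{\left(256 \right)} + \left(46246 + 125173\right) \left(g{\left(-192,109 \right)} - 164087\right)} = \sqrt{162 + \left(46246 + 125173\right) \left(109 \left(5 + 109\right) - 164087\right)} = \sqrt{162 + 171419 \left(109 \cdot 114 - 164087\right)} = \sqrt{162 + 171419 \left(12426 - 164087\right)} = \sqrt{162 + 171419 \left(-151661\right)} = \sqrt{162 - 25997576959} = \sqrt{-25997576797} = i \sqrt{25997576797}$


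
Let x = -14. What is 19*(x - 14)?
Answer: -532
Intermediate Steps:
19*(x - 14) = 19*(-14 - 14) = 19*(-28) = -532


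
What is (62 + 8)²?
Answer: 4900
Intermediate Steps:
(62 + 8)² = 70² = 4900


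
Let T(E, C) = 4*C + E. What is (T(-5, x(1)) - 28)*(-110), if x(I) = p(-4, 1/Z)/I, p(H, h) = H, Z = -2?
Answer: 5390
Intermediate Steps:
x(I) = -4/I
T(E, C) = E + 4*C
(T(-5, x(1)) - 28)*(-110) = ((-5 + 4*(-4/1)) - 28)*(-110) = ((-5 + 4*(-4*1)) - 28)*(-110) = ((-5 + 4*(-4)) - 28)*(-110) = ((-5 - 16) - 28)*(-110) = (-21 - 28)*(-110) = -49*(-110) = 5390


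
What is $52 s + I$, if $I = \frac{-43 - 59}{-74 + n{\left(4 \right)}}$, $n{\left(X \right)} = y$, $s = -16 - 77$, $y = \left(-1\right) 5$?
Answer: $- \frac{381942}{79} \approx -4834.7$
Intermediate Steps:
$y = -5$
$s = -93$
$n{\left(X \right)} = -5$
$I = \frac{102}{79}$ ($I = \frac{-43 - 59}{-74 - 5} = - \frac{102}{-79} = \left(-102\right) \left(- \frac{1}{79}\right) = \frac{102}{79} \approx 1.2911$)
$52 s + I = 52 \left(-93\right) + \frac{102}{79} = -4836 + \frac{102}{79} = - \frac{381942}{79}$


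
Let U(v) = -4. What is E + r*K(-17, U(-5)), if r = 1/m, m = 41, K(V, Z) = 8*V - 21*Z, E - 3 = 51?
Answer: 2162/41 ≈ 52.732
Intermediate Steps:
E = 54 (E = 3 + 51 = 54)
K(V, Z) = -21*Z + 8*V
r = 1/41 ≈ 0.024390
E + r*K(-17, U(-5)) = 54 + (-21*(-4) + 8*(-17))/41 = 54 + (84 - 136)/41 = 54 + (1/41)*(-52) = 54 - 52/41 = 2162/41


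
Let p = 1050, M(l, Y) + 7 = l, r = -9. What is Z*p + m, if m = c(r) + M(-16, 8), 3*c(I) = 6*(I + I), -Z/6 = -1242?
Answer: 7824541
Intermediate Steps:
Z = 7452 (Z = -6*(-1242) = 7452)
M(l, Y) = -7 + l
c(I) = 4*I (c(I) = (6*(I + I))/3 = (6*(2*I))/3 = (12*I)/3 = 4*I)
m = -59 (m = 4*(-9) + (-7 - 16) = -36 - 23 = -59)
Z*p + m = 7452*1050 - 59 = 7824600 - 59 = 7824541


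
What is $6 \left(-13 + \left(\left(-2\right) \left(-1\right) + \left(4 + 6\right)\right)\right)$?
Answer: $-6$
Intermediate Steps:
$6 \left(-13 + \left(\left(-2\right) \left(-1\right) + \left(4 + 6\right)\right)\right) = 6 \left(-13 + \left(2 + 10\right)\right) = 6 \left(-13 + 12\right) = 6 \left(-1\right) = -6$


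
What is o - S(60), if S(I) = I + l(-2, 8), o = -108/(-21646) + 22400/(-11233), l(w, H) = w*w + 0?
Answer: -8022613194/121574759 ≈ -65.989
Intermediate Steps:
l(w, H) = w² (l(w, H) = w² + 0 = w²)
o = -241828618/121574759 (o = -108*(-1/21646) + 22400*(-1/11233) = 54/10823 - 22400/11233 = -241828618/121574759 ≈ -1.9891)
S(I) = 4 + I (S(I) = I + (-2)² = I + 4 = 4 + I)
o - S(60) = -241828618/121574759 - (4 + 60) = -241828618/121574759 - 1*64 = -241828618/121574759 - 64 = -8022613194/121574759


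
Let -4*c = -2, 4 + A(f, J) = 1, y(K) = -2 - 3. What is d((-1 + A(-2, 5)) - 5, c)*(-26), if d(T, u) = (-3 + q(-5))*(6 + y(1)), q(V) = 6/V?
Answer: 546/5 ≈ 109.20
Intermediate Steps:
y(K) = -5
A(f, J) = -3 (A(f, J) = -4 + 1 = -3)
c = ½ (c = -¼*(-2) = ½ ≈ 0.50000)
d(T, u) = -21/5 (d(T, u) = (-3 + 6/(-5))*(6 - 5) = (-3 + 6*(-⅕))*1 = (-3 - 6/5)*1 = -21/5*1 = -21/5)
d((-1 + A(-2, 5)) - 5, c)*(-26) = -21/5*(-26) = 546/5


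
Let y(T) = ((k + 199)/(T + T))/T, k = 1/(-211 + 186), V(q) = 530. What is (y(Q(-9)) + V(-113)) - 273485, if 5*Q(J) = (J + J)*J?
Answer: -2387809511/8748 ≈ -2.7296e+5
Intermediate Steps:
k = -1/25 (k = 1/(-25) = -1/25 ≈ -0.040000)
Q(J) = 2*J²/5 (Q(J) = ((J + J)*J)/5 = ((2*J)*J)/5 = (2*J²)/5 = 2*J²/5)
y(T) = 2487/(25*T²) (y(T) = ((-1/25 + 199)/(T + T))/T = (4974/(25*((2*T))))/T = (4974*(1/(2*T))/25)/T = (2487/(25*T))/T = 2487/(25*T²))
(y(Q(-9)) + V(-113)) - 273485 = (2487/(25*((⅖)*(-9)²)²) + 530) - 273485 = (2487/(25*((⅖)*81)²) + 530) - 273485 = (2487/(25*(162/5)²) + 530) - 273485 = ((2487/25)*(25/26244) + 530) - 273485 = (829/8748 + 530) - 273485 = 4637269/8748 - 273485 = -2387809511/8748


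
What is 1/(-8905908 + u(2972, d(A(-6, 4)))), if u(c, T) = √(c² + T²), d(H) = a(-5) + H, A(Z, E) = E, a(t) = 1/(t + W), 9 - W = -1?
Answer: -222647700/1982879711791559 - 5*√220820041/1982879711791559 ≈ -1.1232e-7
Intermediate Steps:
W = 10 (W = 9 - 1*(-1) = 9 + 1 = 10)
a(t) = 1/(10 + t) (a(t) = 1/(t + 10) = 1/(10 + t))
d(H) = ⅕ + H (d(H) = 1/(10 - 5) + H = 1/5 + H = ⅕ + H)
u(c, T) = √(T² + c²)
1/(-8905908 + u(2972, d(A(-6, 4)))) = 1/(-8905908 + √((⅕ + 4)² + 2972²)) = 1/(-8905908 + √((21/5)² + 8832784)) = 1/(-8905908 + √(441/25 + 8832784)) = 1/(-8905908 + √(220820041/25)) = 1/(-8905908 + √220820041/5)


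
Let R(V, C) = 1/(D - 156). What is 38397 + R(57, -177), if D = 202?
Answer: 1766263/46 ≈ 38397.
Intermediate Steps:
R(V, C) = 1/46 (R(V, C) = 1/(202 - 156) = 1/46)
38397 + R(57, -177) = 38397 + 1/46 = 1766263/46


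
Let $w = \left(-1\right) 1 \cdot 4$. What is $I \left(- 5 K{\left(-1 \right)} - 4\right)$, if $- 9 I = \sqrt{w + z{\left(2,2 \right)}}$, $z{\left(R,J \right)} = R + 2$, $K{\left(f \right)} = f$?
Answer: $0$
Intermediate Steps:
$z{\left(R,J \right)} = 2 + R$
$w = -4$ ($w = \left(-1\right) 4 = -4$)
$I = 0$ ($I = - \frac{\sqrt{-4 + \left(2 + 2\right)}}{9} = - \frac{\sqrt{-4 + 4}}{9} = - \frac{\sqrt{0}}{9} = \left(- \frac{1}{9}\right) 0 = 0$)
$I \left(- 5 K{\left(-1 \right)} - 4\right) = 0 \left(\left(-5\right) \left(-1\right) - 4\right) = 0 \left(5 - 4\right) = 0 \cdot 1 = 0$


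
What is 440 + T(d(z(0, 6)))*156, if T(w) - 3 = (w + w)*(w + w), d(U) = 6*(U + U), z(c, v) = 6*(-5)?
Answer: 80871308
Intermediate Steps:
z(c, v) = -30
d(U) = 12*U (d(U) = 6*(2*U) = 12*U)
T(w) = 3 + 4*w**2 (T(w) = 3 + (w + w)*(w + w) = 3 + (2*w)*(2*w) = 3 + 4*w**2)
440 + T(d(z(0, 6)))*156 = 440 + (3 + 4*(12*(-30))**2)*156 = 440 + (3 + 4*(-360)**2)*156 = 440 + (3 + 4*129600)*156 = 440 + (3 + 518400)*156 = 440 + 518403*156 = 440 + 80870868 = 80871308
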